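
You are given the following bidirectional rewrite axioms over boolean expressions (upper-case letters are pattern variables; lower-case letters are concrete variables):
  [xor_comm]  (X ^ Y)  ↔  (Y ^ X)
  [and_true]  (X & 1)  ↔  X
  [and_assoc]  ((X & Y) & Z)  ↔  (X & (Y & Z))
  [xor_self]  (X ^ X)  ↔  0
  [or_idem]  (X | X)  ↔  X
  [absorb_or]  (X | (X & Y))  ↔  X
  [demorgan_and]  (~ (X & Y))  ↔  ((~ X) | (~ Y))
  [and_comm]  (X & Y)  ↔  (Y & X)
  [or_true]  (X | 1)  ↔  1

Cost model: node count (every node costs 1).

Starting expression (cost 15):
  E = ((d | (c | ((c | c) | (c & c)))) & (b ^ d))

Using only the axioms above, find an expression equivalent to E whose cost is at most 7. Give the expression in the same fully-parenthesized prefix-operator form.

((d | c) & (b ^ d))   [cost 7]

step 1: or_idem (→) rewrites (c | c) into c, now ((d | (c | (c | (c & c)))) & (b ^ d))
step 2: absorb_or (→) rewrites (c | (c & c)) into c, now ((d | (c | c)) & (b ^ d))
step 3: or_idem (→) rewrites (c | c) into c, reaching cost 7 (bound 7)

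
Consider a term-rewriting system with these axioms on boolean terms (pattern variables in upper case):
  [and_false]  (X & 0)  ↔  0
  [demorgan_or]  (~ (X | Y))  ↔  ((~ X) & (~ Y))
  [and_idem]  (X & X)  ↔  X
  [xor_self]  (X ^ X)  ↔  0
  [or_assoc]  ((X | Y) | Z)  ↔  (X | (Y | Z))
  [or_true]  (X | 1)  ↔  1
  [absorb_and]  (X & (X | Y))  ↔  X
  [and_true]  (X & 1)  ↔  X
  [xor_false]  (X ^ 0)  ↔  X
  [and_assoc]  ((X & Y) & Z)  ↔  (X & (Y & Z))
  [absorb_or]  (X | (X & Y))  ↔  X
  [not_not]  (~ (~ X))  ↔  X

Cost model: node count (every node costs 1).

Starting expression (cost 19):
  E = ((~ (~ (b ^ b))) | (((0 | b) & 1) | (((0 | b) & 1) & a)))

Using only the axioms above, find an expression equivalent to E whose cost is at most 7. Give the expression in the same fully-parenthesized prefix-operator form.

step 1: absorb_or (→) rewrites (((0 | b) & 1) | (((0 | b) & 1) & a)) into ((0 | b) & 1), now ((~ (~ (b ^ b))) | ((0 | b) & 1))
step 2: and_true (→) rewrites ((0 | b) & 1) into (0 | b), now ((~ (~ (b ^ b))) | (0 | b))
step 3: not_not (→) rewrites (~ (~ (b ^ b))) into (b ^ b), reaching cost 7 (bound 7)

((b ^ b) | (0 | b))   [cost 7]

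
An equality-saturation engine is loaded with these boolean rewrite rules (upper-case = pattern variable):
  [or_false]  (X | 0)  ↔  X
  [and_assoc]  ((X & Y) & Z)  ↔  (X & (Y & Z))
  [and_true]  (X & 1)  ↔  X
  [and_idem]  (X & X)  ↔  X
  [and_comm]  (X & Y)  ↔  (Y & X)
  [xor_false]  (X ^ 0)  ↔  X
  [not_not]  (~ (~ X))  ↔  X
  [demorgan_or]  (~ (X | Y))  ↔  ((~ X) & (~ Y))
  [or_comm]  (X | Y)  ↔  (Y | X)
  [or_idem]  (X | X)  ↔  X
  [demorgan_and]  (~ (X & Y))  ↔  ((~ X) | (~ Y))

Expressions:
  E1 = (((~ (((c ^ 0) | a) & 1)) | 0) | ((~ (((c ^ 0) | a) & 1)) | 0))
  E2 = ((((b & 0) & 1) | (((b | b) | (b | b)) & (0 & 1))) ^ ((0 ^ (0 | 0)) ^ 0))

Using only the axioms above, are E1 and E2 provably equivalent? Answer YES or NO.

NO

The axioms are sound identities: if E1 ↔* E2 then E1 and E2 evaluate identically under any assignment.
Under a=0, b=0, c=0: E1 evaluates to 1, E2 to 0. Distinct ⇒ no rewrite sequence connects them.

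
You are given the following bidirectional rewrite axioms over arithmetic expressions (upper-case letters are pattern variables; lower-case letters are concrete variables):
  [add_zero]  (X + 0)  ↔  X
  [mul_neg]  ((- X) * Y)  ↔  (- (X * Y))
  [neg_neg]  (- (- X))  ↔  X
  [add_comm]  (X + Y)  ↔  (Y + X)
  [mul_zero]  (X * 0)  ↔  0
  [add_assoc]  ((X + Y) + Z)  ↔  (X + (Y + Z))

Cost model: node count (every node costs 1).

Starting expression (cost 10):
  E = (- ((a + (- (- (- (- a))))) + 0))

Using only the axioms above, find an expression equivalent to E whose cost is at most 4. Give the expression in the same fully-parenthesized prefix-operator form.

(- (a + a))   [cost 4]

step 1: neg_neg (→) rewrites (- (- (- a))) into (- a), now (- ((a + (- (- a))) + 0))
step 2: add_zero (→) rewrites ((a + (- (- a))) + 0) into (a + (- (- a))), now (- (a + (- (- a))))
step 3: neg_neg (→) rewrites (- (- a)) into a, reaching cost 4 (bound 4)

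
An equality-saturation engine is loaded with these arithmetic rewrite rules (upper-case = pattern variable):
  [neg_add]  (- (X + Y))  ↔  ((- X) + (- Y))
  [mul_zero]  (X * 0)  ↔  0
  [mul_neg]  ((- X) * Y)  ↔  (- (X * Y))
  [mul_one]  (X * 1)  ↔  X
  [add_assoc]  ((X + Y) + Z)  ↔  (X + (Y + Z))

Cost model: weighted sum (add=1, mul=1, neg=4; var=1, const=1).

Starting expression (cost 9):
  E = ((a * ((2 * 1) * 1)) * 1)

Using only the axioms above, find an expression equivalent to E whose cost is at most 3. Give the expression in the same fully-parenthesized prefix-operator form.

(a * 2)   [cost 3]

1. [mul_one →] ((a * ((2 * 1) * 1)) * 1)  →  (a * ((2 * 1) * 1))
2. [mul_one →] ((2 * 1) * 1)  →  (2 * 1);  E = (a * (2 * 1))
3. [mul_one →] (2 * 1)  →  2;  cost 3 ≤ 3, done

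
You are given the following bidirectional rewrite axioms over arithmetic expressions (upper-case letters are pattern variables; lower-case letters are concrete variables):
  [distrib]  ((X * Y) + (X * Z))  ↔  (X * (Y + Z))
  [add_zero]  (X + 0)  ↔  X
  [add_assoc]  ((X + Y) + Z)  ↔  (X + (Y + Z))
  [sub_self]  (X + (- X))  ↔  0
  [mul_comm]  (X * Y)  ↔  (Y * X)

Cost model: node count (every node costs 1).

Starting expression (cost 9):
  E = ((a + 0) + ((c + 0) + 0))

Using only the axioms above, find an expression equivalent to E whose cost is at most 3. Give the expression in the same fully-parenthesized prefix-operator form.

step 1: add_zero (→) rewrites (c + 0) into c, now ((a + 0) + (c + 0))
step 2: add_zero (→) rewrites (a + 0) into a, now (a + (c + 0))
step 3: add_zero (→) rewrites (c + 0) into c, reaching cost 3 (bound 3)

(a + c)   [cost 3]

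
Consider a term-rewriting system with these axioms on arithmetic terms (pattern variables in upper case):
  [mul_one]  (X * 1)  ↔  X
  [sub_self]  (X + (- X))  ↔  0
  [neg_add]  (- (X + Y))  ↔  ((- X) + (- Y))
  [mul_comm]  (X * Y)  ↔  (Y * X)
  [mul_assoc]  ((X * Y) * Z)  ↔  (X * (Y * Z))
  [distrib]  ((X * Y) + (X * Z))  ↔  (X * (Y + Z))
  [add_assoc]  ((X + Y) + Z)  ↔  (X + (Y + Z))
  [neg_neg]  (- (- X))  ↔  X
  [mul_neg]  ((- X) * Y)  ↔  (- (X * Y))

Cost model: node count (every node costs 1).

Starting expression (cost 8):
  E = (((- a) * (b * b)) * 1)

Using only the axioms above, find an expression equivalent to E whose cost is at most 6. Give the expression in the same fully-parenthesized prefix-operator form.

((- a) * (b * b))   [cost 6]

1. [mul_one →] (((- a) * (b * b)) * 1)  →  ((- a) * (b * b));  cost 6 ≤ 6, done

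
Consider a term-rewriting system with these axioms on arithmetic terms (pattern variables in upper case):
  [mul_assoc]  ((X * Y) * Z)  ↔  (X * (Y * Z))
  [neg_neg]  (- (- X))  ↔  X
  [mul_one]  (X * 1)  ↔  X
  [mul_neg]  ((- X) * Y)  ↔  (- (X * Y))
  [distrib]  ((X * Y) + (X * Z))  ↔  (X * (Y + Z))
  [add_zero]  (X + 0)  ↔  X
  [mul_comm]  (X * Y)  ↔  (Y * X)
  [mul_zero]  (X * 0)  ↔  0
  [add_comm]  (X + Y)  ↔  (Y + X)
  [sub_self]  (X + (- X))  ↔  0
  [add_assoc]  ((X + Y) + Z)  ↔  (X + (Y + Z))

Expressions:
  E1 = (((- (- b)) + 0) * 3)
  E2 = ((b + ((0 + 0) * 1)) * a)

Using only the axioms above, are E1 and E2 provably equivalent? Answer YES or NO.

NO

Every axiom is a valid identity, so a rewrite proof would force E1 and E2 to agree under every assignment.
At a=0, b=1: E1 = 3 but E2 = 0; they differ, so no derivation exists.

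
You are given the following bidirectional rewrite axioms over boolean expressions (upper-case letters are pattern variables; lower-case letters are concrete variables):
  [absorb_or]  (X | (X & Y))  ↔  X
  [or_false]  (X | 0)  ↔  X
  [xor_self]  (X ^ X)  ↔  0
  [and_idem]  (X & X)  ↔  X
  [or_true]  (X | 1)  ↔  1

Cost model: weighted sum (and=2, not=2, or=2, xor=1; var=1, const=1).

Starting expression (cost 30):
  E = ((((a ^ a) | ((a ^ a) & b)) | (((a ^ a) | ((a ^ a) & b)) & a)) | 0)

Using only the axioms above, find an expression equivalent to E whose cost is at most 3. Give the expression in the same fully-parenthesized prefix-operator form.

step 1: absorb_or (→) rewrites (((a ^ a) | ((a ^ a) & b)) | (((a ^ a) | ((a ^ a) & b)) & a)) into ((a ^ a) | ((a ^ a) & b)), now (((a ^ a) | ((a ^ a) & b)) | 0)
step 2: absorb_or (→) rewrites ((a ^ a) | ((a ^ a) & b)) into (a ^ a), now ((a ^ a) | 0)
step 3: or_false (→) rewrites ((a ^ a) | 0) into (a ^ a), reaching cost 3 (bound 3)

(a ^ a)   [cost 3]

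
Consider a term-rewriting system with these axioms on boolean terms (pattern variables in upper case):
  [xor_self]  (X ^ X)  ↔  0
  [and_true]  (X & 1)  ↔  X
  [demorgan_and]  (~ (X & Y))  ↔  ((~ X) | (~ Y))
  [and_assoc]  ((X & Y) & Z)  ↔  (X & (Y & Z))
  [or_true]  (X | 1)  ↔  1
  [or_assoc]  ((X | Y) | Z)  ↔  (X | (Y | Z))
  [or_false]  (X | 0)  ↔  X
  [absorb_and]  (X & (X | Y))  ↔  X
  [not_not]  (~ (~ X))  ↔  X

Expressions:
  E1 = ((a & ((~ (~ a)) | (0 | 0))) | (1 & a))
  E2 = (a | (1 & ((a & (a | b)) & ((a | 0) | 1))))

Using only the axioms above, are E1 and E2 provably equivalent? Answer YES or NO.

YES

step 1: not_not (→) rewrites (~ (~ a)) into a, now ((a & (a | (0 | 0))) | (1 & a))
step 2: or_false (→) rewrites (0 | 0) into 0, now ((a & (a | 0)) | (1 & a))
step 3: absorb_and (→) rewrites (a & (a | 0)) into a, now (a | (1 & a))
step 4: absorb_and (←) rewrites a into (a & (a | 1)), now (a | (1 & (a & (a | 1))))
step 5: absorb_and (←) rewrites a into (a & (a | b)), now (a | (1 & ((a & (a | b)) & (a | 1))))
step 6: or_false (←) rewrites a into (a | 0), which is E2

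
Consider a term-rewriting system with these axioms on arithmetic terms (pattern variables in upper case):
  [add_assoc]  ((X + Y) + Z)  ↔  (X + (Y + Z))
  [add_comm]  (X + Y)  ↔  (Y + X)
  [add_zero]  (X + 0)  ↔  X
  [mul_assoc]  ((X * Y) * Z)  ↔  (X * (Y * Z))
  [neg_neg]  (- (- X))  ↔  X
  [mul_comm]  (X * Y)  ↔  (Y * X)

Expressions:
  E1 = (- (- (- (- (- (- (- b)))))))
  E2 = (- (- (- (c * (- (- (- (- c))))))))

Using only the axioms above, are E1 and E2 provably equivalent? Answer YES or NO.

The axioms are sound identities: if E1 ↔* E2 then E1 and E2 evaluate identically under any assignment.
Under b=0, c=1: E1 evaluates to 0, E2 to -1. Distinct ⇒ no rewrite sequence connects them.

NO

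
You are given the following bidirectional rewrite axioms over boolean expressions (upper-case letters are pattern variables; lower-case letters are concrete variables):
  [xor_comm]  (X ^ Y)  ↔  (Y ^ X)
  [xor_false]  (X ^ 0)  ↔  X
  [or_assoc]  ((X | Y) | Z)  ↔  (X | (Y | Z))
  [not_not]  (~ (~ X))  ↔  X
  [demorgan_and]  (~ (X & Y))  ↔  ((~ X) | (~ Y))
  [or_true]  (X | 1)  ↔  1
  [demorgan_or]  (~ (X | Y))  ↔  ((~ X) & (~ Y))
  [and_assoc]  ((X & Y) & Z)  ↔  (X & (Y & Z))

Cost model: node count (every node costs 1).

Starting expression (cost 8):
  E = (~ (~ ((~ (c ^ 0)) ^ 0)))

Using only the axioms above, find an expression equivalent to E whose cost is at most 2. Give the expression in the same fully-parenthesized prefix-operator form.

(1) (~ (~ ((~ (c ^ 0)) ^ 0)))  =[not_not →]=  ((~ (c ^ 0)) ^ 0)
(2) (c ^ 0)  =[xor_false →]=  c    ⊢ ((~ c) ^ 0)
(3) ((~ c) ^ 0)  =[xor_false →]=  (~ c)    ⊢ cost 2, within 2

(~ c)   [cost 2]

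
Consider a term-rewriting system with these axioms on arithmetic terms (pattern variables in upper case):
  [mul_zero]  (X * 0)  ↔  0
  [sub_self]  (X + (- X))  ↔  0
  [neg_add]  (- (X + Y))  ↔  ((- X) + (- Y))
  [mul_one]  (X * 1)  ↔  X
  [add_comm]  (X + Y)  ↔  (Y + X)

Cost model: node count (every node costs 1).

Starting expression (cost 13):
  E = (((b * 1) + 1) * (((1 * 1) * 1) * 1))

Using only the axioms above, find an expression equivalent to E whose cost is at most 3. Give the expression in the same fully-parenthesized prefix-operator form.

(b + 1)   [cost 3]

(1) (1 * 1)  =[mul_one →]=  1    ⊢ (((b * 1) + 1) * ((1 * 1) * 1))
(2) ((1 * 1) * 1)  =[mul_one →]=  (1 * 1)    ⊢ (((b * 1) + 1) * (1 * 1))
(3) (1 * 1)  =[mul_one →]=  1    ⊢ (((b * 1) + 1) * 1)
(4) (b * 1)  =[mul_one →]=  b    ⊢ ((b + 1) * 1)
(5) ((b + 1) * 1)  =[mul_one →]=  (b + 1)    ⊢ cost 3, within 3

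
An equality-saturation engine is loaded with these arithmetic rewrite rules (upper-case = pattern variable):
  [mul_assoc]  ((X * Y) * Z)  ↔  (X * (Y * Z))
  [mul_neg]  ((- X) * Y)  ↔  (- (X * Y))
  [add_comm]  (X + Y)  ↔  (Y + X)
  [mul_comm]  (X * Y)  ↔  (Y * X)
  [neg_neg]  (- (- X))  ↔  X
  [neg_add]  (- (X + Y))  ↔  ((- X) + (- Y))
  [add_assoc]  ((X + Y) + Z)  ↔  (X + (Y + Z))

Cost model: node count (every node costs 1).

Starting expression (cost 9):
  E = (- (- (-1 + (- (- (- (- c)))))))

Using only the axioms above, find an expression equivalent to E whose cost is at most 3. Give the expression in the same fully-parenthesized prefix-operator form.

1. [neg_neg →] (- (- (-1 + (- (- (- (- c)))))))  →  (-1 + (- (- (- (- c)))))
2. [neg_neg →] (- (- (- (- c))))  →  (- (- c));  E = (-1 + (- (- c)))
3. [neg_neg →] (- (- c))  →  c;  cost 3 ≤ 3, done

(-1 + c)   [cost 3]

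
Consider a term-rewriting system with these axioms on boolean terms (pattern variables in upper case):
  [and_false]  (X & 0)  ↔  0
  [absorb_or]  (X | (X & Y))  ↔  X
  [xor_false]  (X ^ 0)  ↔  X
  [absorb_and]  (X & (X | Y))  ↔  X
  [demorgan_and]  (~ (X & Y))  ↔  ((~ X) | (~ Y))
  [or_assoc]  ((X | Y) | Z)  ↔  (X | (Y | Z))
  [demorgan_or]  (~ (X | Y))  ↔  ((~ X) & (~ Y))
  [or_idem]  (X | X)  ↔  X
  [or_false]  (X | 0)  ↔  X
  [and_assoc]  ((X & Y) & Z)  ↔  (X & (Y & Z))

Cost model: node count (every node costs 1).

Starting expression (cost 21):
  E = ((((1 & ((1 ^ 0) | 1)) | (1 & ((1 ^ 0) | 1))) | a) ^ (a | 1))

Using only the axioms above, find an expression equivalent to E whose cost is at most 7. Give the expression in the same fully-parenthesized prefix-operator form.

step 1: or_idem (→) rewrites ((1 & ((1 ^ 0) | 1)) | (1 & ((1 ^ 0) | 1))) into (1 & ((1 ^ 0) | 1)), now (((1 & ((1 ^ 0) | 1)) | a) ^ (a | 1))
step 2: xor_false (→) rewrites (1 ^ 0) into 1, now (((1 & (1 | 1)) | a) ^ (a | 1))
step 3: absorb_and (→) rewrites (1 & (1 | 1)) into 1, reaching cost 7 (bound 7)

((1 | a) ^ (a | 1))   [cost 7]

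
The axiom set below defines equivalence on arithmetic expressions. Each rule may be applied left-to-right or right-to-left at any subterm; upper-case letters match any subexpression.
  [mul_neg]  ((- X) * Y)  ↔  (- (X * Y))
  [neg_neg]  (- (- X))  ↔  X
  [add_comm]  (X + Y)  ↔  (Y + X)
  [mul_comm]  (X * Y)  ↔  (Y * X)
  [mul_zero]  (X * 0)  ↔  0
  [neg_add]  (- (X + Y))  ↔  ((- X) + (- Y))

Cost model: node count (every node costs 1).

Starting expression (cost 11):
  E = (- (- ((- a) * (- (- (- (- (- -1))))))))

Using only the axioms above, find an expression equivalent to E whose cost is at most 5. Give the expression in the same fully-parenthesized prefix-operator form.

((- a) * (- -1))   [cost 5]

(1) (- (- (- -1)))  =[neg_neg →]=  (- -1)    ⊢ (- (- ((- a) * (- (- (- -1))))))
(2) (- (- (- -1)))  =[neg_neg →]=  (- -1)    ⊢ (- (- ((- a) * (- -1))))
(3) (- (- ((- a) * (- -1))))  =[neg_neg →]=  ((- a) * (- -1))    ⊢ cost 5, within 5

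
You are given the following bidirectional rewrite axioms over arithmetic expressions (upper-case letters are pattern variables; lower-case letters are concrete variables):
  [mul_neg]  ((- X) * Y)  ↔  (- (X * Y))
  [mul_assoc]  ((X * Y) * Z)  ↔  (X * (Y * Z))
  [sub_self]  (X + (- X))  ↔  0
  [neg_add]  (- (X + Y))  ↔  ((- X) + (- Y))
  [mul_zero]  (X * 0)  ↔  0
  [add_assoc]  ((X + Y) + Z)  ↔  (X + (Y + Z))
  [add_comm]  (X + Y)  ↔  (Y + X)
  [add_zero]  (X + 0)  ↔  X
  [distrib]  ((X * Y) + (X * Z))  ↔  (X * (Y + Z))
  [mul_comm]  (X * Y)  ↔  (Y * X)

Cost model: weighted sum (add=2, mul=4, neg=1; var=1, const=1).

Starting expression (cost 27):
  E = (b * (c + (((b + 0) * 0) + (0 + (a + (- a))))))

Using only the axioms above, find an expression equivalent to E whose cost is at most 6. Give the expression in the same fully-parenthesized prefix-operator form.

(1) (a + (- a))  =[sub_self →]=  0    ⊢ (b * (c + (((b + 0) * 0) + (0 + 0))))
(2) (((b + 0) * 0) + (0 + 0))  =[add_comm →]=  ((0 + 0) + ((b + 0) * 0))    ⊢ (b * (c + ((0 + 0) + ((b + 0) * 0))))
(3) (b + 0)  =[add_zero →]=  b    ⊢ (b * (c + ((0 + 0) + (b * 0))))
(4) (b * 0)  =[mul_zero →]=  0    ⊢ (b * (c + ((0 + 0) + 0)))
(5) (0 + 0)  =[add_zero →]=  0    ⊢ (b * (c + (0 + 0)))
(6) (0 + 0)  =[add_zero →]=  0    ⊢ (b * (c + 0))
(7) (c + 0)  =[add_zero →]=  c    ⊢ cost 6, within 6

(b * c)   [cost 6]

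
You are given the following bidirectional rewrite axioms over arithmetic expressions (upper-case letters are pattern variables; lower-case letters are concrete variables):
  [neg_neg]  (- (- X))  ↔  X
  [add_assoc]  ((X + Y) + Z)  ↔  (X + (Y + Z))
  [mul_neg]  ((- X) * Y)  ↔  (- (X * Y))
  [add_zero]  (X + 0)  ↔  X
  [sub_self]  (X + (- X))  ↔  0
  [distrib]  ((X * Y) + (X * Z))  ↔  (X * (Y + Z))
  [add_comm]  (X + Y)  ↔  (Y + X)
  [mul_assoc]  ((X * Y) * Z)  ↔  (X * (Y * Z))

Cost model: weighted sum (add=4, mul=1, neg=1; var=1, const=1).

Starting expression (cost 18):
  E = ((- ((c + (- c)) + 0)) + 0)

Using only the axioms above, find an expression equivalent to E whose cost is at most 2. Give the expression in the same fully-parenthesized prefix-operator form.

(- 0)   [cost 2]

step 1: add_zero (→) rewrites ((c + (- c)) + 0) into (c + (- c)), now ((- (c + (- c))) + 0)
step 2: sub_self (→) rewrites (c + (- c)) into 0, now ((- 0) + 0)
step 3: add_zero (→) rewrites ((- 0) + 0) into (- 0), reaching cost 2 (bound 2)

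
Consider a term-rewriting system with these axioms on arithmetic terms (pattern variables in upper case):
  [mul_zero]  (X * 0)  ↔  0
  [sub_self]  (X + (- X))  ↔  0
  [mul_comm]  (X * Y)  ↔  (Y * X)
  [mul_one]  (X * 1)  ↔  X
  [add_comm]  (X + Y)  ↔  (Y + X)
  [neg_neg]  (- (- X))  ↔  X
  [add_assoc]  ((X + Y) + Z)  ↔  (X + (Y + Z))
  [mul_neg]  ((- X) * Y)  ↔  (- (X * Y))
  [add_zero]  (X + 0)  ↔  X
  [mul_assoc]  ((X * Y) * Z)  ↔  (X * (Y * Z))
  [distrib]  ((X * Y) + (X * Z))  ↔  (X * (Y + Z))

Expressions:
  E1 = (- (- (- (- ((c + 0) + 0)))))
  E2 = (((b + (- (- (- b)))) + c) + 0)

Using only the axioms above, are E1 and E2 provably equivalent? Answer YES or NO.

YES

(1) (- (- (- (- ((c + 0) + 0)))))  =[neg_neg →]=  (- (- ((c + 0) + 0)))
(2) (- (- ((c + 0) + 0)))  =[neg_neg →]=  ((c + 0) + 0)
(3) (c + 0)  =[add_zero →]=  c    ⊢ (c + 0)
(4) (c + 0)  =[add_comm →]=  (0 + c)
(5) (0 + c)  =[add_zero ←]=  ((0 + c) + 0)
(6) 0  =[sub_self ←]=  (b + (- b))    ⊢ (((b + (- b)) + c) + 0)
(7) (- b)  =[neg_neg ←]=  (- (- (- b)))    ⊢ E2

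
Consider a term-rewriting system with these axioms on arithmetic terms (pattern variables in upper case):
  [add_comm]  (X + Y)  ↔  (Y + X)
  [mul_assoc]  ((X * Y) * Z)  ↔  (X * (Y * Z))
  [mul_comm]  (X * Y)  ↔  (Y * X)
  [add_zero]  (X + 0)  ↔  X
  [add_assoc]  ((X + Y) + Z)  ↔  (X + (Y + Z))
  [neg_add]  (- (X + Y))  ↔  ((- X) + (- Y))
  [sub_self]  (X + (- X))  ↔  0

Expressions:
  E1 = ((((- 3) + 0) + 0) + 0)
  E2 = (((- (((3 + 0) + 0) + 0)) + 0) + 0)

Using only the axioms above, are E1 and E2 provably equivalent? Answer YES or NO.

YES

(1) ((((- 3) + 0) + 0) + 0)  =[add_zero →]=  (((- 3) + 0) + 0)
(2) (((- 3) + 0) + 0)  =[add_zero →]=  ((- 3) + 0)
(3) ((- 3) + 0)  =[add_zero →]=  (- 3)
(4) 3  =[add_zero ←]=  (3 + 0)    ⊢ (- (3 + 0))
(5) 3  =[add_zero ←]=  (3 + 0)    ⊢ (- ((3 + 0) + 0))
(6) 3  =[add_zero ←]=  (3 + 0)    ⊢ (- (((3 + 0) + 0) + 0))
(7) (- (((3 + 0) + 0) + 0))  =[add_zero ←]=  ((- (((3 + 0) + 0) + 0)) + 0)
(8) (- (((3 + 0) + 0) + 0))  =[add_zero ←]=  ((- (((3 + 0) + 0) + 0)) + 0)    ⊢ E2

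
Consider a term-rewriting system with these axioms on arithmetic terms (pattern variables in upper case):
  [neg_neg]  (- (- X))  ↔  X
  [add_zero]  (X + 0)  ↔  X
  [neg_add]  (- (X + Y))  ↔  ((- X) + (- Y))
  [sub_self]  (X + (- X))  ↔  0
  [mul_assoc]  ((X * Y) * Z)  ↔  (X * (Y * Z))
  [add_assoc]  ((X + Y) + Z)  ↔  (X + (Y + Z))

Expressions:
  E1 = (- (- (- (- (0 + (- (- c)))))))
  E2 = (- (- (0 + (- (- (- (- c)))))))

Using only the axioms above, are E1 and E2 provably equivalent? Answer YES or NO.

YES

(1) (- (- (- (0 + (- (- c))))))  =[neg_neg →]=  (- (0 + (- (- c))))    ⊢ (- (- (0 + (- (- c)))))
(2) (- c)  =[neg_neg ←]=  (- (- (- c)))    ⊢ E2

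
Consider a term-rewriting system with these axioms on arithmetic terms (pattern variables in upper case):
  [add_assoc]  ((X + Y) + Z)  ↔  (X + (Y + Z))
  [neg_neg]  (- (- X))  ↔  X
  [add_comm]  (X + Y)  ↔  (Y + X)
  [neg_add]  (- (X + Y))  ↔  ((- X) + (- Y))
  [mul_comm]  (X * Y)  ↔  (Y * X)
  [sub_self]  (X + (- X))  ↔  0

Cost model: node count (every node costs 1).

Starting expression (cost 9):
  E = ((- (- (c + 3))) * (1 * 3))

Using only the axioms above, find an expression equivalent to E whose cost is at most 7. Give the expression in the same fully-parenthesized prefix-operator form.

((c + 3) * (1 * 3))   [cost 7]

1. [neg_neg →] (- (- (c + 3)))  →  (c + 3);  cost 7 ≤ 7, done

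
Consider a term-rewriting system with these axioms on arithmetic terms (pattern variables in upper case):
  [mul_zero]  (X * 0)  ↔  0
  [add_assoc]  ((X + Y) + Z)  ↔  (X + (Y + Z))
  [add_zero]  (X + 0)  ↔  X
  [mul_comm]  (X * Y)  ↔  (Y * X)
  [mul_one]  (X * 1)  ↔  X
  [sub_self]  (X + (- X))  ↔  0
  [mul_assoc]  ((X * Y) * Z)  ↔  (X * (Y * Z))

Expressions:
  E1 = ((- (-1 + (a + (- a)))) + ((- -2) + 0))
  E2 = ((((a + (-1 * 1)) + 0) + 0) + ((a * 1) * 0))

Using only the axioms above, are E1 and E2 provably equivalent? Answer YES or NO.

Every axiom is a valid identity, so a rewrite proof would force E1 and E2 to agree under every assignment.
At a=0: E1 = 3 but E2 = -1; they differ, so no derivation exists.

NO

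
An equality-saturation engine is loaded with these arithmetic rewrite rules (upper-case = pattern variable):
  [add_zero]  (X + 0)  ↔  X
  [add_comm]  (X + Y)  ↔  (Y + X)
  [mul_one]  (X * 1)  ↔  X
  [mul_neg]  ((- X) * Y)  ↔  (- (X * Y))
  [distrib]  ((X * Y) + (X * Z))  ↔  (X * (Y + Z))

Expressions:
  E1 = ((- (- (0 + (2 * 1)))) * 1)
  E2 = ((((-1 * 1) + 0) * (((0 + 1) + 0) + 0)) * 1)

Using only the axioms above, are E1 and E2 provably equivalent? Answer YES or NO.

NO

All listed rules preserve value, hence provable equivalence implies equal values everywhere; look for a separating assignment.
the empty assignment (no variables occur) gives E1 ↦ 2, E2 ↦ -1; values differ ⇒ not provably equivalent.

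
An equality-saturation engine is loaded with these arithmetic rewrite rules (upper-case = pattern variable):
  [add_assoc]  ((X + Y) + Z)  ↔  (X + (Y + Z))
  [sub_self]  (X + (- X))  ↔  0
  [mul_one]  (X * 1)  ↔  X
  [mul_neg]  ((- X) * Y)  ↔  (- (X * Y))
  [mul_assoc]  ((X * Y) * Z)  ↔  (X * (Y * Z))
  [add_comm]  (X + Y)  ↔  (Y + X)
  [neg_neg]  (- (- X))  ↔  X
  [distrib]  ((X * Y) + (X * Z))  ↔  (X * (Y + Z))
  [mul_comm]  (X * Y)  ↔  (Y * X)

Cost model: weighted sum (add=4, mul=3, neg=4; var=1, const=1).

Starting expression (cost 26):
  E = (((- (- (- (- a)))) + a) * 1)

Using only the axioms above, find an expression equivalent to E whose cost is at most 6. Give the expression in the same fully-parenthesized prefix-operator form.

(a + a)   [cost 6]

(1) (((- (- (- (- a)))) + a) * 1)  =[mul_one →]=  ((- (- (- (- a)))) + a)
(2) (- (- (- (- a))))  =[neg_neg →]=  (- (- a))    ⊢ ((- (- a)) + a)
(3) (- (- a))  =[neg_neg →]=  a    ⊢ cost 6, within 6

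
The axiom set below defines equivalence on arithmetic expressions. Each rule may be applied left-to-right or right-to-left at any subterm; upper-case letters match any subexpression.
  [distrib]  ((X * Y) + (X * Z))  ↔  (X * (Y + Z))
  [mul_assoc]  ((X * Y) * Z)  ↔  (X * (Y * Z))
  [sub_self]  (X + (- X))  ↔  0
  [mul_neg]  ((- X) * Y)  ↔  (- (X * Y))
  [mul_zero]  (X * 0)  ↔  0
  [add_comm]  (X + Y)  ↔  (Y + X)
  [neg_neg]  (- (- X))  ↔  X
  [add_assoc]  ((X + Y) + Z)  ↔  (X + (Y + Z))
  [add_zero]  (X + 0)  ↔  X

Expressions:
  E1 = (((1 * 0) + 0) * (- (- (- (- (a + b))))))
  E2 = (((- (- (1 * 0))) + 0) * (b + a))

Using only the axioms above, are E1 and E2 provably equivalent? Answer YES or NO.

YES

step 1: add_zero (→) rewrites ((1 * 0) + 0) into (1 * 0), now ((1 * 0) * (- (- (- (- (a + b))))))
step 2: neg_neg (→) rewrites (- (- (- (a + b)))) into (- (a + b)), now ((1 * 0) * (- (- (a + b))))
step 3: neg_neg (→) rewrites (- (- (a + b))) into (a + b), now ((1 * 0) * (a + b))
step 4: add_zero (←) rewrites (1 * 0) into ((1 * 0) + 0), now (((1 * 0) + 0) * (a + b))
step 5: neg_neg (←) rewrites (1 * 0) into (- (- (1 * 0))), now (((- (- (1 * 0))) + 0) * (a + b))
step 6: add_comm (→) rewrites (a + b) into (b + a), which is E2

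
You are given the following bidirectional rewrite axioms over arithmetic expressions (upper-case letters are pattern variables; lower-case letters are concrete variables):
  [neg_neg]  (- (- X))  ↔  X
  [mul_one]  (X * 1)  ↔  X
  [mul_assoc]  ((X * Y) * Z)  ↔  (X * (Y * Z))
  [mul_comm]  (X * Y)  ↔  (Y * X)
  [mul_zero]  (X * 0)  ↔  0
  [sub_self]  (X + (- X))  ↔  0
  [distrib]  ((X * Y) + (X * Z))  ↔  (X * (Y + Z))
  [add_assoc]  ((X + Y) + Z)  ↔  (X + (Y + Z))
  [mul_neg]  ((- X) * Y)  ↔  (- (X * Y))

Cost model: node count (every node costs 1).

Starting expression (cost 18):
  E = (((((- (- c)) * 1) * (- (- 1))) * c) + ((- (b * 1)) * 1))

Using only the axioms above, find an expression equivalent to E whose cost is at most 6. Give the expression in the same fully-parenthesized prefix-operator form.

step 1: mul_one (→) rewrites ((- (- c)) * 1) into (- (- c)), now ((((- (- c)) * (- (- 1))) * c) + ((- (b * 1)) * 1))
step 2: mul_comm (→) rewrites (((- (- c)) * (- (- 1))) * c) into (c * ((- (- c)) * (- (- 1)))), now ((c * ((- (- c)) * (- (- 1)))) + ((- (b * 1)) * 1))
step 3: neg_neg (→) rewrites (- (- 1)) into 1, now ((c * ((- (- c)) * 1)) + ((- (b * 1)) * 1))
step 4: mul_one (→) rewrites ((- (- c)) * 1) into (- (- c)), now ((c * (- (- c))) + ((- (b * 1)) * 1))
step 5: neg_neg (→) rewrites (- (- c)) into c, now ((c * c) + ((- (b * 1)) * 1))
step 6: mul_one (→) rewrites (b * 1) into b, now ((c * c) + ((- b) * 1))
step 7: mul_one (→) rewrites ((- b) * 1) into (- b), reaching cost 6 (bound 6)

((c * c) + (- b))   [cost 6]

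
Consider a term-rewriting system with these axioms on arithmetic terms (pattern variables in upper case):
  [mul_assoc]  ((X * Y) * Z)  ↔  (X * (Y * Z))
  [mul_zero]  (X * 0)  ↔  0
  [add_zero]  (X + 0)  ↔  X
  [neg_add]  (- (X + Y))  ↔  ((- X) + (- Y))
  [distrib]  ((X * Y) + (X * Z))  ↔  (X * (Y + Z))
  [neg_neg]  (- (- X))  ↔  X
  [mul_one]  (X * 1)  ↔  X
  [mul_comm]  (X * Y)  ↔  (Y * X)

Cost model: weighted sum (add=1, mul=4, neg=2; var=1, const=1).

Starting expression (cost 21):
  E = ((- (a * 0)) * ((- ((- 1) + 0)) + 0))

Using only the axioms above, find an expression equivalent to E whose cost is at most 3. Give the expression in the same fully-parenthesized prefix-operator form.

(- 0)   [cost 3]

1. [add_zero →] ((- 1) + 0)  →  (- 1);  E = ((- (a * 0)) * ((- (- 1)) + 0))
2. [add_zero →] ((- (- 1)) + 0)  →  (- (- 1));  E = ((- (a * 0)) * (- (- 1)))
3. [mul_zero →] (a * 0)  →  0;  E = ((- 0) * (- (- 1)))
4. [neg_neg →] (- (- 1))  →  1;  E = ((- 0) * 1)
5. [mul_one →] ((- 0) * 1)  →  (- 0);  cost 3 ≤ 3, done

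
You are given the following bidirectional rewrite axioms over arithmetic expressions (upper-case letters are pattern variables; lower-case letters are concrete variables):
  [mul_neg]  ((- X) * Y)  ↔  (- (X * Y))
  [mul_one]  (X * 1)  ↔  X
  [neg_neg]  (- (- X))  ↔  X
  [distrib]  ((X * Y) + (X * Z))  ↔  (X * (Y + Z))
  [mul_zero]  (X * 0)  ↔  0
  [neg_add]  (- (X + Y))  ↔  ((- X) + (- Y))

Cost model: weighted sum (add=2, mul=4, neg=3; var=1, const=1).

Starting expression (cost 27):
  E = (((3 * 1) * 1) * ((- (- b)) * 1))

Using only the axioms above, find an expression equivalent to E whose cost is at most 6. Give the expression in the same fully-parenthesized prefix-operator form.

(3 * b)   [cost 6]

step 1: neg_neg (→) rewrites (- (- b)) into b, now (((3 * 1) * 1) * (b * 1))
step 2: mul_one (→) rewrites (b * 1) into b, now (((3 * 1) * 1) * b)
step 3: mul_one (→) rewrites (3 * 1) into 3, now ((3 * 1) * b)
step 4: mul_one (→) rewrites (3 * 1) into 3, reaching cost 6 (bound 6)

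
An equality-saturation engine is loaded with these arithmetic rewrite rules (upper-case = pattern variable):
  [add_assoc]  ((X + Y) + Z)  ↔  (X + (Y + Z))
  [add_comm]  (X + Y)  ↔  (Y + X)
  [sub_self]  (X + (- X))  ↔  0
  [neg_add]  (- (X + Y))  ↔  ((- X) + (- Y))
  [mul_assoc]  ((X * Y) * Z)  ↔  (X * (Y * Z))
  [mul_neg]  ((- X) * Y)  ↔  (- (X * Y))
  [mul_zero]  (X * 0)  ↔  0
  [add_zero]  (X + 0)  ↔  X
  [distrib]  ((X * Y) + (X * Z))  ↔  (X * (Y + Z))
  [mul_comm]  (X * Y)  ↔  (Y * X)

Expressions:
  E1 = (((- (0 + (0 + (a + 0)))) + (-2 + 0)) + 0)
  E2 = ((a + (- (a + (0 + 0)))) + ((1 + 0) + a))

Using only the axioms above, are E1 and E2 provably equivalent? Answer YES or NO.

Every axiom is a valid identity, so a rewrite proof would force E1 and E2 to agree under every assignment.
At a=0: E1 = -2 but E2 = 1; they differ, so no derivation exists.

NO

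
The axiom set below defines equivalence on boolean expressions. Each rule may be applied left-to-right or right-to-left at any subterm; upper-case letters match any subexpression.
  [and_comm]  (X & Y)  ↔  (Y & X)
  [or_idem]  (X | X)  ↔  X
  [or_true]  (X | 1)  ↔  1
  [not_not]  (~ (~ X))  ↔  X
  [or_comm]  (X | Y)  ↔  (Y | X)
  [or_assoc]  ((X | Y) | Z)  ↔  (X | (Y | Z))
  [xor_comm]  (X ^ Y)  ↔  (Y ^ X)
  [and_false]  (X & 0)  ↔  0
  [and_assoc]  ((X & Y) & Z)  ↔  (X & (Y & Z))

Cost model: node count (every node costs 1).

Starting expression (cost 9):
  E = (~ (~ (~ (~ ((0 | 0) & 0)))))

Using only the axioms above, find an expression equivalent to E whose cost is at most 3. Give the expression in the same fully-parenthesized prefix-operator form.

step 1: or_idem (→) rewrites (0 | 0) into 0, now (~ (~ (~ (~ (0 & 0)))))
step 2: not_not (→) rewrites (~ (~ (~ (0 & 0)))) into (~ (0 & 0)), now (~ (~ (0 & 0)))
step 3: not_not (→) rewrites (~ (~ (0 & 0))) into (0 & 0), reaching cost 3 (bound 3)

(0 & 0)   [cost 3]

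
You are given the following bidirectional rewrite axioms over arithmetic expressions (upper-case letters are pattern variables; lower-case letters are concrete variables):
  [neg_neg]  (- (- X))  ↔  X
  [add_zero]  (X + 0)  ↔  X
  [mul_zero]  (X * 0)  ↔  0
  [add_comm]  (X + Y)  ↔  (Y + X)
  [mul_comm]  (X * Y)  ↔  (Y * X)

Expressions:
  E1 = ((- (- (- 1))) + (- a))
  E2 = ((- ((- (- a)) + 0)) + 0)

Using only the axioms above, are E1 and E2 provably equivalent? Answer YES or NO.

Every axiom is a valid identity, so a rewrite proof would force E1 and E2 to agree under every assignment.
At a=0: E1 = -1 but E2 = 0; they differ, so no derivation exists.

NO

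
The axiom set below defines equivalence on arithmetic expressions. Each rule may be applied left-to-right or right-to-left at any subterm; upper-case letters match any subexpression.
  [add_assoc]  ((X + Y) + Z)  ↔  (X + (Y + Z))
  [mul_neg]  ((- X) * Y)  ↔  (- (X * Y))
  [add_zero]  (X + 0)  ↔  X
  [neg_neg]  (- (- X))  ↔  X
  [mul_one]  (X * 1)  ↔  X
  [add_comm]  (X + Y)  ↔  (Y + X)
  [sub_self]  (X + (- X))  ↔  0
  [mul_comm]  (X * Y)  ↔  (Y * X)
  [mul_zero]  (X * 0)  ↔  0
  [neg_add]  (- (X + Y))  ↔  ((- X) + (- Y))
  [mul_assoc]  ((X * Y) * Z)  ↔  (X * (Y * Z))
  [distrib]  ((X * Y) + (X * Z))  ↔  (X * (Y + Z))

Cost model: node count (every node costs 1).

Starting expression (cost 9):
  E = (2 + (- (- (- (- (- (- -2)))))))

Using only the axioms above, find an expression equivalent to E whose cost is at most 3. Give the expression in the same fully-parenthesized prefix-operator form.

(2 + -2)   [cost 3]

1. [neg_neg →] (- (- -2))  →  -2;  E = (2 + (- (- (- (- -2)))))
2. [neg_neg →] (- (- (- -2)))  →  (- -2);  E = (2 + (- (- -2)))
3. [neg_neg →] (- (- -2))  →  -2;  cost 3 ≤ 3, done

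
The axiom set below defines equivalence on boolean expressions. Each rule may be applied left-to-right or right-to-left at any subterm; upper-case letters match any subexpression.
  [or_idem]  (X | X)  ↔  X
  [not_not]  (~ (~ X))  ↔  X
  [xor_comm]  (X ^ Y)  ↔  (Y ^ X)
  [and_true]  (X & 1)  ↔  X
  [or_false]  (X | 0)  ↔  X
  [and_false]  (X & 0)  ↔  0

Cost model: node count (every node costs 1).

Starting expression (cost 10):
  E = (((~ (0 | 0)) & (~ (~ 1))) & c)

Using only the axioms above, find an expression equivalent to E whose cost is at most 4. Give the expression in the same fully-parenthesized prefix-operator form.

((~ 0) & c)   [cost 4]

(1) (~ (~ 1))  =[not_not →]=  1    ⊢ (((~ (0 | 0)) & 1) & c)
(2) ((~ (0 | 0)) & 1)  =[and_true →]=  (~ (0 | 0))    ⊢ ((~ (0 | 0)) & c)
(3) (0 | 0)  =[or_idem →]=  0    ⊢ cost 4, within 4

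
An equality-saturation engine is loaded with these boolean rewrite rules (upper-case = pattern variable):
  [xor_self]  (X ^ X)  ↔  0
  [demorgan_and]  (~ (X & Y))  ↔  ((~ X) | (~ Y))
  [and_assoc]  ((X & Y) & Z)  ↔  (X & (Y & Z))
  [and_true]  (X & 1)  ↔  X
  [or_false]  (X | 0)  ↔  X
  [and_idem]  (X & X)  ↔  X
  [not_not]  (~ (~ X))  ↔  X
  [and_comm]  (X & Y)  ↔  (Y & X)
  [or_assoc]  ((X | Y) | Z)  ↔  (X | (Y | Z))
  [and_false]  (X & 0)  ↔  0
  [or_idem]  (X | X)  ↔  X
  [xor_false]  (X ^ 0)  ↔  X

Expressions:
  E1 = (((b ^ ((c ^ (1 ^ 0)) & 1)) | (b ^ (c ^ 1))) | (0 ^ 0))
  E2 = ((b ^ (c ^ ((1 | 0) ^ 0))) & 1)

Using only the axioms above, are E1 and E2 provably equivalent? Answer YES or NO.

step 1: xor_false (→) rewrites (1 ^ 0) into 1, now (((b ^ ((c ^ 1) & 1)) | (b ^ (c ^ 1))) | (0 ^ 0))
step 2: xor_self (→) rewrites (0 ^ 0) into 0, now (((b ^ ((c ^ 1) & 1)) | (b ^ (c ^ 1))) | 0)
step 3: and_true (→) rewrites ((c ^ 1) & 1) into (c ^ 1), now (((b ^ (c ^ 1)) | (b ^ (c ^ 1))) | 0)
step 4: or_false (→) rewrites (((b ^ (c ^ 1)) | (b ^ (c ^ 1))) | 0) into ((b ^ (c ^ 1)) | (b ^ (c ^ 1)))
step 5: or_idem (→) rewrites ((b ^ (c ^ 1)) | (b ^ (c ^ 1))) into (b ^ (c ^ 1))
step 6: xor_false (←) rewrites 1 into (1 ^ 0), now (b ^ (c ^ (1 ^ 0)))
step 7: and_true (←) rewrites (b ^ (c ^ (1 ^ 0))) into ((b ^ (c ^ (1 ^ 0))) & 1)
step 8: or_false (←) rewrites 1 into (1 | 0), which is E2

YES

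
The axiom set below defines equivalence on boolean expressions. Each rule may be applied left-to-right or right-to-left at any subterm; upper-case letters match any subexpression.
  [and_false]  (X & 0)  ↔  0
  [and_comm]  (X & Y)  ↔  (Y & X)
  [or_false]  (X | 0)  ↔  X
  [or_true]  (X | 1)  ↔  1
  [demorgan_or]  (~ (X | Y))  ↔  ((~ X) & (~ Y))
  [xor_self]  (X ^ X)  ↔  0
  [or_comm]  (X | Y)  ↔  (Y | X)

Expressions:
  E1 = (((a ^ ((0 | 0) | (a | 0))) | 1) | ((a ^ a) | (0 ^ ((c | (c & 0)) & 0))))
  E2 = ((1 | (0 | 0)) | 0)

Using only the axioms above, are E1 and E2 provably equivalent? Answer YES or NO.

YES

(1) (c & 0)  =[and_false →]=  0    ⊢ (((a ^ ((0 | 0) | (a | 0))) | 1) | ((a ^ a) | (0 ^ ((c | 0) & 0))))
(2) (a ^ a)  =[xor_self →]=  0    ⊢ (((a ^ ((0 | 0) | (a | 0))) | 1) | (0 | (0 ^ ((c | 0) & 0))))
(3) (c | 0)  =[or_false →]=  c    ⊢ (((a ^ ((0 | 0) | (a | 0))) | 1) | (0 | (0 ^ (c & 0))))
(4) (0 | 0)  =[or_false →]=  0    ⊢ (((a ^ (0 | (a | 0))) | 1) | (0 | (0 ^ (c & 0))))
(5) (c & 0)  =[and_false →]=  0    ⊢ (((a ^ (0 | (a | 0))) | 1) | (0 | (0 ^ 0)))
(6) (a | 0)  =[or_false →]=  a    ⊢ (((a ^ (0 | a)) | 1) | (0 | (0 ^ 0)))
(7) (0 ^ 0)  =[xor_self →]=  0    ⊢ (((a ^ (0 | a)) | 1) | (0 | 0))
(8) (0 | 0)  =[or_false →]=  0    ⊢ (((a ^ (0 | a)) | 1) | 0)
(9) (0 | a)  =[or_comm →]=  (a | 0)    ⊢ (((a ^ (a | 0)) | 1) | 0)
(10) (a | 0)  =[or_false →]=  a    ⊢ (((a ^ a) | 1) | 0)
(11) (a ^ a)  =[xor_self →]=  0    ⊢ ((0 | 1) | 0)
(12) ((0 | 1) | 0)  =[or_false →]=  (0 | 1)
(13) (0 | 1)  =[or_comm →]=  (1 | 0)
(14) 0  =[or_false ←]=  (0 | 0)    ⊢ (1 | (0 | 0))
(15) (1 | (0 | 0))  =[or_false ←]=  ((1 | (0 | 0)) | 0)    ⊢ E2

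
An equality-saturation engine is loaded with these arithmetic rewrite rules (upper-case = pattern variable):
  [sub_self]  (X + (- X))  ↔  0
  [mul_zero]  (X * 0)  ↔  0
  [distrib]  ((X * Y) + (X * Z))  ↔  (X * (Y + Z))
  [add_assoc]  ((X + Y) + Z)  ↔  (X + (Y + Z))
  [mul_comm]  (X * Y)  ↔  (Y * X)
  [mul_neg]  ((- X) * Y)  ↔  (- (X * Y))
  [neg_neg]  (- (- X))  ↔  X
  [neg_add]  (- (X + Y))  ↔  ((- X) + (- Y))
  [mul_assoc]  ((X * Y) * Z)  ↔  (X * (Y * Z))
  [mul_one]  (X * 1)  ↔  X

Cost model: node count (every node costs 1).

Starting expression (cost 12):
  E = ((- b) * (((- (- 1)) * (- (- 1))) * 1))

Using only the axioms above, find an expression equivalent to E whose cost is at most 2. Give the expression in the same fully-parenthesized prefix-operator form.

(- b)   [cost 2]

1. [mul_one →] (((- (- 1)) * (- (- 1))) * 1)  →  ((- (- 1)) * (- (- 1)));  E = ((- b) * ((- (- 1)) * (- (- 1))))
2. [neg_neg →] (- (- 1))  →  1;  E = ((- b) * ((- (- 1)) * 1))
3. [mul_one →] ((- (- 1)) * 1)  →  (- (- 1));  E = ((- b) * (- (- 1)))
4. [neg_neg →] (- (- 1))  →  1;  E = ((- b) * 1)
5. [mul_one →] ((- b) * 1)  →  (- b);  cost 2 ≤ 2, done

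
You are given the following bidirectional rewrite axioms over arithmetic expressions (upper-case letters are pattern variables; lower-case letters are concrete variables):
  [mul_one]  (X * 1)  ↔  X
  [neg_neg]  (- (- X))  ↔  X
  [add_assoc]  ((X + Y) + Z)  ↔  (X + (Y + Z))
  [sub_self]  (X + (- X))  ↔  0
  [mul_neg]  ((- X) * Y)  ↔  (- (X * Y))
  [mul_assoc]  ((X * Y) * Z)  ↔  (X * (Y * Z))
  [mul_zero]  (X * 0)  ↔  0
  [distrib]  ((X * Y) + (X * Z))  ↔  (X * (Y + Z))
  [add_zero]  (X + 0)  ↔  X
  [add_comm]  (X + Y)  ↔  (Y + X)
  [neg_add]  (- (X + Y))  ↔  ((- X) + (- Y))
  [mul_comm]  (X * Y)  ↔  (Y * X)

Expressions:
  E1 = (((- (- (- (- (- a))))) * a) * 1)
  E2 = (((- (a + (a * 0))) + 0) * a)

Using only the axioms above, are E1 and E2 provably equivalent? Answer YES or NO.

step 1: neg_neg (→) rewrites (- (- (- a))) into (- a), now (((- (- (- a))) * a) * 1)
step 2: neg_neg (→) rewrites (- (- (- a))) into (- a), now (((- a) * a) * 1)
step 3: mul_one (→) rewrites (((- a) * a) * 1) into ((- a) * a)
step 4: add_zero (←) rewrites (- a) into ((- a) + 0), now (((- a) + 0) * a)
step 5: add_zero (←) rewrites a into (a + 0), now (((- (a + 0)) + 0) * a)
step 6: mul_zero (←) rewrites 0 into (a * 0), which is E2

YES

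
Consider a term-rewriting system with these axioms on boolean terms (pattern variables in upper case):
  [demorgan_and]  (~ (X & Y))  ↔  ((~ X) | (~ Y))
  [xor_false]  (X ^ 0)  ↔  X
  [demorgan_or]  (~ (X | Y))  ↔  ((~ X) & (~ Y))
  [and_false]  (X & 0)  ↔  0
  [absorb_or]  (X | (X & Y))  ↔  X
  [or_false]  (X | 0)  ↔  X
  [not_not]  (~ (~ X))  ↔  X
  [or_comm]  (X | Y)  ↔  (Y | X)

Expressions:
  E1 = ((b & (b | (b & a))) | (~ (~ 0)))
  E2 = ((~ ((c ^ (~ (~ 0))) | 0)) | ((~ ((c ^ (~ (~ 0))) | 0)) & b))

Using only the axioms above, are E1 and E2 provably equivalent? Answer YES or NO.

All listed rules preserve value, hence provable equivalence implies equal values everywhere; look for a separating assignment.
a=0, b=0, c=0 gives E1 ↦ 0, E2 ↦ 1; values differ ⇒ not provably equivalent.

NO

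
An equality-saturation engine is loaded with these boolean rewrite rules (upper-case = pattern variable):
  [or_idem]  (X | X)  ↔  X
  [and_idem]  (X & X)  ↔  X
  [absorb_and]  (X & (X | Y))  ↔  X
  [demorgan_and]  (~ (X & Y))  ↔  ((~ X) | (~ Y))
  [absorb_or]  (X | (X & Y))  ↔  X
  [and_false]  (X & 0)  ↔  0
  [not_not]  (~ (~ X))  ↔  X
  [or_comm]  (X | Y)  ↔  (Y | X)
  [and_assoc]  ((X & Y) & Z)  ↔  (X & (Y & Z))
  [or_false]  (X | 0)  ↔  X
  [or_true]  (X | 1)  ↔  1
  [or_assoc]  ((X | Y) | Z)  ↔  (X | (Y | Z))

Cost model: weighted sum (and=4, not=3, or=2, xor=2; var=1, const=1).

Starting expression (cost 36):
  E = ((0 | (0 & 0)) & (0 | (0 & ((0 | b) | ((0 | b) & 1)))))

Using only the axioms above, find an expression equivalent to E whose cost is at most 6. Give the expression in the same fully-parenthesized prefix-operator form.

(0 & 0)   [cost 6]

step 1: absorb_or (→) rewrites ((0 | b) | ((0 | b) & 1)) into (0 | b), now ((0 | (0 & 0)) & (0 | (0 & (0 | b))))
step 2: absorb_or (→) rewrites (0 | (0 & 0)) into 0, now (0 & (0 | (0 & (0 | b))))
step 3: absorb_and (→) rewrites (0 & (0 | b)) into 0, now (0 & (0 | 0))
step 4: or_false (→) rewrites (0 | 0) into 0, reaching cost 6 (bound 6)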